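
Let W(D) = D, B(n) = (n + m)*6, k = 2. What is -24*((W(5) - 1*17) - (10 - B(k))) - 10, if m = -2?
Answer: 518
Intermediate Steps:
B(n) = -12 + 6*n (B(n) = (n - 2)*6 = (-2 + n)*6 = -12 + 6*n)
-24*((W(5) - 1*17) - (10 - B(k))) - 10 = -24*((5 - 1*17) - (10 - (-12 + 6*2))) - 10 = -24*((5 - 17) - (10 - (-12 + 12))) - 10 = -24*(-12 - (10 - 1*0)) - 10 = -24*(-12 - (10 + 0)) - 10 = -24*(-12 - 1*10) - 10 = -24*(-12 - 10) - 10 = -24*(-22) - 10 = 528 - 10 = 518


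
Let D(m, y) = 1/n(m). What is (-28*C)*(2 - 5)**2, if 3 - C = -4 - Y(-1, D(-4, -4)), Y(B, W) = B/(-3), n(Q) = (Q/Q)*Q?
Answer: -1848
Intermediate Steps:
n(Q) = Q (n(Q) = 1*Q = Q)
D(m, y) = 1/m
Y(B, W) = -B/3 (Y(B, W) = B*(-1/3) = -B/3)
C = 22/3 (C = 3 - (-4 - (-1)*(-1)/3) = 3 - (-4 - 1*1/3) = 3 - (-4 - 1/3) = 3 - 1*(-13/3) = 3 + 13/3 = 22/3 ≈ 7.3333)
(-28*C)*(2 - 5)**2 = (-28*22/3)*(2 - 5)**2 = -616/3*(-3)**2 = -616/3*9 = -1848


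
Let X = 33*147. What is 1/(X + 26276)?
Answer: 1/31127 ≈ 3.2126e-5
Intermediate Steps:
X = 4851
1/(X + 26276) = 1/(4851 + 26276) = 1/31127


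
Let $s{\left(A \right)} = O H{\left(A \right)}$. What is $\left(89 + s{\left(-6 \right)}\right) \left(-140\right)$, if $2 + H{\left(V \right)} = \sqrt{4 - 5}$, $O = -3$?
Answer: $-13300 + 420 i \approx -13300.0 + 420.0 i$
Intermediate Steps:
$H{\left(V \right)} = -2 + i$ ($H{\left(V \right)} = -2 + \sqrt{4 - 5} = -2 + \sqrt{-1} = -2 + i$)
$s{\left(A \right)} = 6 - 3 i$ ($s{\left(A \right)} = - 3 \left(-2 + i\right) = 6 - 3 i$)
$\left(89 + s{\left(-6 \right)}\right) \left(-140\right) = \left(89 + \left(6 - 3 i\right)\right) \left(-140\right) = \left(95 - 3 i\right) \left(-140\right) = -13300 + 420 i$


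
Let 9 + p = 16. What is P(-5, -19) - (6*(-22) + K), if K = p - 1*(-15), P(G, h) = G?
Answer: 105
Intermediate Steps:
p = 7 (p = -9 + 16 = 7)
K = 22 (K = 7 - 1*(-15) = 7 + 15 = 22)
P(-5, -19) - (6*(-22) + K) = -5 - (6*(-22) + 22) = -5 - (-132 + 22) = -5 - 1*(-110) = -5 + 110 = 105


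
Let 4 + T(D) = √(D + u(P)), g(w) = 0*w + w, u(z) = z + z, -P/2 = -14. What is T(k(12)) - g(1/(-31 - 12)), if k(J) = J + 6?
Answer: -171/43 + √74 ≈ 4.6256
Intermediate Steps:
P = 28 (P = -2*(-14) = 28)
u(z) = 2*z
k(J) = 6 + J
g(w) = w (g(w) = 0 + w = w)
T(D) = -4 + √(56 + D) (T(D) = -4 + √(D + 2*28) = -4 + √(D + 56) = -4 + √(56 + D))
T(k(12)) - g(1/(-31 - 12)) = (-4 + √(56 + (6 + 12))) - 1/(-31 - 12) = (-4 + √(56 + 18)) - 1/(-43) = (-4 + √74) - 1*(-1/43) = (-4 + √74) + 1/43 = -171/43 + √74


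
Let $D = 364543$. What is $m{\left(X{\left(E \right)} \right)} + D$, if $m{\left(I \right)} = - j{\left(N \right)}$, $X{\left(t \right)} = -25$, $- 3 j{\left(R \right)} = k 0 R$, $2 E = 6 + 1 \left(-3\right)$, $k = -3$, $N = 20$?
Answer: $364543$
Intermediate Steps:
$E = \frac{3}{2}$ ($E = \frac{6 + 1 \left(-3\right)}{2} = \frac{6 - 3}{2} = \frac{1}{2} \cdot 3 = \frac{3}{2} \approx 1.5$)
$j{\left(R \right)} = 0$ ($j{\left(R \right)} = - \frac{\left(-3\right) 0 R}{3} = - \frac{0 R}{3} = \left(- \frac{1}{3}\right) 0 = 0$)
$m{\left(I \right)} = 0$ ($m{\left(I \right)} = \left(-1\right) 0 = 0$)
$m{\left(X{\left(E \right)} \right)} + D = 0 + 364543 = 364543$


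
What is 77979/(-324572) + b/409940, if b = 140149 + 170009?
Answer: 17175472779/33263761420 ≈ 0.51634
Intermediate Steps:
b = 310158
77979/(-324572) + b/409940 = 77979/(-324572) + 310158/409940 = 77979*(-1/324572) + 310158*(1/409940) = -77979/324572 + 155079/204970 = 17175472779/33263761420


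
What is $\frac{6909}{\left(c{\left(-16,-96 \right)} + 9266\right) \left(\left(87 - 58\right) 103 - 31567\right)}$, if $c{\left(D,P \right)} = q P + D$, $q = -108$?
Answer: $- \frac{6909}{560682440} \approx -1.2322 \cdot 10^{-5}$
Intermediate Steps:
$c{\left(D,P \right)} = D - 108 P$ ($c{\left(D,P \right)} = - 108 P + D = D - 108 P$)
$\frac{6909}{\left(c{\left(-16,-96 \right)} + 9266\right) \left(\left(87 - 58\right) 103 - 31567\right)} = \frac{6909}{\left(\left(-16 - -10368\right) + 9266\right) \left(\left(87 - 58\right) 103 - 31567\right)} = \frac{6909}{\left(\left(-16 + 10368\right) + 9266\right) \left(29 \cdot 103 - 31567\right)} = \frac{6909}{\left(10352 + 9266\right) \left(2987 - 31567\right)} = \frac{6909}{19618 \left(-28580\right)} = \frac{6909}{-560682440} = 6909 \left(- \frac{1}{560682440}\right) = - \frac{6909}{560682440}$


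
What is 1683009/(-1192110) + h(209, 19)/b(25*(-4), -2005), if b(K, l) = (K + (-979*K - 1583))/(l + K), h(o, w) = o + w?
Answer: -244691783451/38233749290 ≈ -6.3999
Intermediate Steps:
b(K, l) = (-1583 - 978*K)/(K + l) (b(K, l) = (K + (-1583 - 979*K))/(K + l) = (-1583 - 978*K)/(K + l))
1683009/(-1192110) + h(209, 19)/b(25*(-4), -2005) = 1683009/(-1192110) + (209 + 19)/(((-1583 - 24450*(-4))/(25*(-4) - 2005))) = 1683009*(-1/1192110) + 228/(((-1583 - 978*(-100))/(-100 - 2005))) = -561003/397370 + 228/(((-1583 + 97800)/(-2105))) = -561003/397370 + 228/((-1/2105*96217)) = -561003/397370 + 228/(-96217/2105) = -561003/397370 + 228*(-2105/96217) = -561003/397370 - 479940/96217 = -244691783451/38233749290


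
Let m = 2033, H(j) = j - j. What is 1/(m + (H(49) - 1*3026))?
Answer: -1/993 ≈ -0.0010071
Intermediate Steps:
H(j) = 0
1/(m + (H(49) - 1*3026)) = 1/(2033 + (0 - 1*3026)) = 1/(2033 + (0 - 3026)) = 1/(2033 - 3026) = 1/(-993) = -1/993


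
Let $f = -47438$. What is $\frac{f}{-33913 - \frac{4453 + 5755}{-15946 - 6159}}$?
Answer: $\frac{1048616990}{749636657} \approx 1.3988$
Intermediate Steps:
$\frac{f}{-33913 - \frac{4453 + 5755}{-15946 - 6159}} = - \frac{47438}{-33913 - \frac{4453 + 5755}{-15946 - 6159}} = - \frac{47438}{-33913 - \frac{10208}{-22105}} = - \frac{47438}{-33913 - 10208 \left(- \frac{1}{22105}\right)} = - \frac{47438}{-33913 - - \frac{10208}{22105}} = - \frac{47438}{-33913 + \frac{10208}{22105}} = - \frac{47438}{- \frac{749636657}{22105}} = \left(-47438\right) \left(- \frac{22105}{749636657}\right) = \frac{1048616990}{749636657}$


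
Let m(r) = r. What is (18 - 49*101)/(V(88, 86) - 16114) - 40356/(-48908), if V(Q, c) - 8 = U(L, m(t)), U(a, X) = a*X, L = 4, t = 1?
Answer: 222744415/196879154 ≈ 1.1314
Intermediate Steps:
U(a, X) = X*a
V(Q, c) = 12 (V(Q, c) = 8 + 1*4 = 8 + 4 = 12)
(18 - 49*101)/(V(88, 86) - 16114) - 40356/(-48908) = (18 - 49*101)/(12 - 16114) - 40356/(-48908) = (18 - 4949)/(-16102) - 40356*(-1/48908) = -4931*(-1/16102) + 10089/12227 = 4931/16102 + 10089/12227 = 222744415/196879154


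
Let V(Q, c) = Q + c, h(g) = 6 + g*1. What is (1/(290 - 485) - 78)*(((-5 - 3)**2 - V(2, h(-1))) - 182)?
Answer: 380275/39 ≈ 9750.6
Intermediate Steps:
h(g) = 6 + g
(1/(290 - 485) - 78)*(((-5 - 3)**2 - V(2, h(-1))) - 182) = (1/(290 - 485) - 78)*(((-5 - 3)**2 - (2 + (6 - 1))) - 182) = (1/(-195) - 78)*(((-8)**2 - (2 + 5)) - 182) = (-1/195 - 78)*((64 - 1*7) - 182) = -15211*((64 - 7) - 182)/195 = -15211*(57 - 182)/195 = -15211/195*(-125) = 380275/39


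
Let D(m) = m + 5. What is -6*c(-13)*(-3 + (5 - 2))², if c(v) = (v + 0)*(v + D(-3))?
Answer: 0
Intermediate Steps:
D(m) = 5 + m
c(v) = v*(2 + v) (c(v) = (v + 0)*(v + (5 - 3)) = v*(v + 2) = v*(2 + v))
-6*c(-13)*(-3 + (5 - 2))² = -6*(-13*(2 - 13))*(-3 + (5 - 2))² = -6*(-13*(-11))*(-3 + 3)² = -6*143*0² = -858*0 = -1*0 = 0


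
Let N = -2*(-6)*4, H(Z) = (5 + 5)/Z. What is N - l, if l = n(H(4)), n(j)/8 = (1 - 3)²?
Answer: 16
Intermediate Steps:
H(Z) = 10/Z
N = 48 (N = 12*4 = 48)
n(j) = 32 (n(j) = 8*(1 - 3)² = 8*(-2)² = 8*4 = 32)
l = 32
N - l = 48 - 1*32 = 48 - 32 = 16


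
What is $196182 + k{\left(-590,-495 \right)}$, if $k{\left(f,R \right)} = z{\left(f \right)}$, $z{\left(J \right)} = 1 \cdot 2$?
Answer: $196184$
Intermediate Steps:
$z{\left(J \right)} = 2$
$k{\left(f,R \right)} = 2$
$196182 + k{\left(-590,-495 \right)} = 196182 + 2 = 196184$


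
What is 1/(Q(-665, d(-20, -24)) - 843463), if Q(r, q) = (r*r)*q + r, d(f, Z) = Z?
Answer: -1/11457528 ≈ -8.7279e-8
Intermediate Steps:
Q(r, q) = r + q*r² (Q(r, q) = r²*q + r = q*r² + r = r + q*r²)
1/(Q(-665, d(-20, -24)) - 843463) = 1/(-665*(1 - 24*(-665)) - 843463) = 1/(-665*(1 + 15960) - 843463) = 1/(-665*15961 - 843463) = 1/(-10614065 - 843463) = 1/(-11457528) = -1/11457528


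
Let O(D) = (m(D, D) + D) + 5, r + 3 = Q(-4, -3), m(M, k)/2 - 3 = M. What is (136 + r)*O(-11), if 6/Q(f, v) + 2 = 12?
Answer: -14696/5 ≈ -2939.2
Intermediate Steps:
m(M, k) = 6 + 2*M
Q(f, v) = 3/5 (Q(f, v) = 6/(-2 + 12) = 6/10 = 6*(1/10) = 3/5)
r = -12/5 (r = -3 + 3/5 = -12/5 ≈ -2.4000)
O(D) = 11 + 3*D (O(D) = ((6 + 2*D) + D) + 5 = (6 + 3*D) + 5 = 11 + 3*D)
(136 + r)*O(-11) = (136 - 12/5)*(11 + 3*(-11)) = 668*(11 - 33)/5 = (668/5)*(-22) = -14696/5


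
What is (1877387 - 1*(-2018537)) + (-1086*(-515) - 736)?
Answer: 4454478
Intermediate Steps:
(1877387 - 1*(-2018537)) + (-1086*(-515) - 736) = (1877387 + 2018537) + (559290 - 736) = 3895924 + 558554 = 4454478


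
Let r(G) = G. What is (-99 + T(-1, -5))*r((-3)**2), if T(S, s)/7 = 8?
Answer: -387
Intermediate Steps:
T(S, s) = 56 (T(S, s) = 7*8 = 56)
(-99 + T(-1, -5))*r((-3)**2) = (-99 + 56)*(-3)**2 = -43*9 = -387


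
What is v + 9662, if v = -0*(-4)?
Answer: 9662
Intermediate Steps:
v = 0 (v = -1852*0 = 0)
v + 9662 = 0 + 9662 = 9662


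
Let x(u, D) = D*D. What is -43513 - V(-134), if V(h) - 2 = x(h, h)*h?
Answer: 2362589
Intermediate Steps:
x(u, D) = D**2
V(h) = 2 + h**3 (V(h) = 2 + h**2*h = 2 + h**3)
-43513 - V(-134) = -43513 - (2 + (-134)**3) = -43513 - (2 - 2406104) = -43513 - 1*(-2406102) = -43513 + 2406102 = 2362589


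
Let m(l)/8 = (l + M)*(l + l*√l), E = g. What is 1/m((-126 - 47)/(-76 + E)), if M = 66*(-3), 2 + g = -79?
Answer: 3869893/684537472 - 24649*√27161/684537472 ≈ -0.00028108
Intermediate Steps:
g = -81 (g = -2 - 79 = -81)
E = -81
M = -198
m(l) = 8*(-198 + l)*(l + l^(3/2)) (m(l) = 8*((l - 198)*(l + l*√l)) = 8*((-198 + l)*(l + l^(3/2))) = 8*(-198 + l)*(l + l^(3/2)))
1/m((-126 - 47)/(-76 + E)) = 1/(-1584*(-126 - 47)/(-76 - 81) - 1584*173*√173*(-1/(-76 - 81))^(3/2) + 8*((-126 - 47)/(-76 - 81))² + 8*((-126 - 47)/(-76 - 81))^(5/2)) = 1/(-(-274032)/(-157) - 1584*173*√173*(-1/(-157))^(3/2) + 8*(-173/(-157))² + 8*(-173/(-157))^(5/2)) = 1/(-(-274032)*(-1)/157 - 1584*173*√27161/24649 + 8*(-173*(-1/157))² + 8*(-173*(-1/157))^(5/2)) = 1/(-1584*173/157 - 274032*√27161/24649 + 8*(173/157)² + 8*(173/157)^(5/2)) = 1/(-274032/157 - 274032*√27161/24649 + 8*(29929/24649) + 8*(29929*√27161/3869893)) = 1/(-274032/157 - 274032*√27161/24649 + 239432/24649 + 239432*√27161/3869893) = 1/(-42783592/24649 - 42783592*√27161/3869893)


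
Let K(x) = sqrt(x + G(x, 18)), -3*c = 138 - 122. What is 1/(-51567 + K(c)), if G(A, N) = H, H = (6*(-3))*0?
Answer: -154701/7977466483 - 4*I*sqrt(3)/7977466483 ≈ -1.9392e-5 - 8.6847e-10*I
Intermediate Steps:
H = 0 (H = -18*0 = 0)
G(A, N) = 0
c = -16/3 (c = -(138 - 122)/3 = -1/3*16 = -16/3 ≈ -5.3333)
K(x) = sqrt(x) (K(x) = sqrt(x + 0) = sqrt(x))
1/(-51567 + K(c)) = 1/(-51567 + sqrt(-16/3)) = 1/(-51567 + 4*I*sqrt(3)/3)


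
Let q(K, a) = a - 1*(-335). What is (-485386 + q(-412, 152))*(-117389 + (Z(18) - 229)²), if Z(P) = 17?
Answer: 35128508055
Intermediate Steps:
q(K, a) = 335 + a (q(K, a) = a + 335 = 335 + a)
(-485386 + q(-412, 152))*(-117389 + (Z(18) - 229)²) = (-485386 + (335 + 152))*(-117389 + (17 - 229)²) = (-485386 + 487)*(-117389 + (-212)²) = -484899*(-117389 + 44944) = -484899*(-72445) = 35128508055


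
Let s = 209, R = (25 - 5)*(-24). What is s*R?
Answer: -100320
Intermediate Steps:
R = -480 (R = 20*(-24) = -480)
s*R = 209*(-480) = -100320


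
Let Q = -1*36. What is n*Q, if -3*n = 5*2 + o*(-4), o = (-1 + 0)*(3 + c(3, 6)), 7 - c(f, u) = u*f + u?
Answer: -552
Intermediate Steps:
c(f, u) = 7 - u - f*u (c(f, u) = 7 - (u*f + u) = 7 - (f*u + u) = 7 - (u + f*u) = 7 + (-u - f*u) = 7 - u - f*u)
Q = -36
o = 14 (o = (-1 + 0)*(3 + (7 - 1*6 - 1*3*6)) = -(3 + (7 - 6 - 18)) = -(3 - 17) = -1*(-14) = 14)
n = 46/3 (n = -(5*2 + 14*(-4))/3 = -(10 - 56)/3 = -1/3*(-46) = 46/3 ≈ 15.333)
n*Q = (46/3)*(-36) = -552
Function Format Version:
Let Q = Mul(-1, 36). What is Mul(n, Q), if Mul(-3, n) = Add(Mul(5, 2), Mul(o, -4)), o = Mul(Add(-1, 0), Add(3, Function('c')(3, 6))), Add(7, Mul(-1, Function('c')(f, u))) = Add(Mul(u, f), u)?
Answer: -552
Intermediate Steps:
Function('c')(f, u) = Add(7, Mul(-1, u), Mul(-1, f, u)) (Function('c')(f, u) = Add(7, Mul(-1, Add(Mul(u, f), u))) = Add(7, Mul(-1, Add(Mul(f, u), u))) = Add(7, Mul(-1, Add(u, Mul(f, u)))) = Add(7, Add(Mul(-1, u), Mul(-1, f, u))) = Add(7, Mul(-1, u), Mul(-1, f, u)))
Q = -36
o = 14 (o = Mul(Add(-1, 0), Add(3, Add(7, Mul(-1, 6), Mul(-1, 3, 6)))) = Mul(-1, Add(3, Add(7, -6, -18))) = Mul(-1, Add(3, -17)) = Mul(-1, -14) = 14)
n = Rational(46, 3) (n = Mul(Rational(-1, 3), Add(Mul(5, 2), Mul(14, -4))) = Mul(Rational(-1, 3), Add(10, -56)) = Mul(Rational(-1, 3), -46) = Rational(46, 3) ≈ 15.333)
Mul(n, Q) = Mul(Rational(46, 3), -36) = -552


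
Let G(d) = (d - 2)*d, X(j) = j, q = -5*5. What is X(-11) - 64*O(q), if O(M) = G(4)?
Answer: -523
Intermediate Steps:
q = -25
G(d) = d*(-2 + d) (G(d) = (-2 + d)*d = d*(-2 + d))
O(M) = 8 (O(M) = 4*(-2 + 4) = 4*2 = 8)
X(-11) - 64*O(q) = -11 - 64*8 = -11 - 512 = -523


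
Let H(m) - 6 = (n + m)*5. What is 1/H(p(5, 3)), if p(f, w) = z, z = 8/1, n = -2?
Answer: 1/36 ≈ 0.027778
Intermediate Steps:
z = 8 (z = 8*1 = 8)
p(f, w) = 8
H(m) = -4 + 5*m (H(m) = 6 + (-2 + m)*5 = 6 + (-10 + 5*m) = -4 + 5*m)
1/H(p(5, 3)) = 1/(-4 + 5*8) = 1/(-4 + 40) = 1/36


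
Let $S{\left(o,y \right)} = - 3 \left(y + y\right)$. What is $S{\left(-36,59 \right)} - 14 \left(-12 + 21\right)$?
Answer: $-480$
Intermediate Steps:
$S{\left(o,y \right)} = - 6 y$ ($S{\left(o,y \right)} = - 3 \cdot 2 y = - 6 y$)
$S{\left(-36,59 \right)} - 14 \left(-12 + 21\right) = \left(-6\right) 59 - 14 \left(-12 + 21\right) = -354 - 14 \cdot 9 = -354 - 126 = -480$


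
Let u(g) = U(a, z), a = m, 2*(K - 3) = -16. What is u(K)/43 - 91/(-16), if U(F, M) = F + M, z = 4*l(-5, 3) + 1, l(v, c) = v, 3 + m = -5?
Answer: 3481/688 ≈ 5.0596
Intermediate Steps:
m = -8 (m = -3 - 5 = -8)
K = -5 (K = 3 + (½)*(-16) = 3 - 8 = -5)
a = -8
z = -19 (z = 4*(-5) + 1 = -20 + 1 = -19)
u(g) = -27 (u(g) = -8 - 19 = -27)
u(K)/43 - 91/(-16) = -27/43 - 91/(-16) = -27*1/43 - 91*(-1/16) = -27/43 + 91/16 = 3481/688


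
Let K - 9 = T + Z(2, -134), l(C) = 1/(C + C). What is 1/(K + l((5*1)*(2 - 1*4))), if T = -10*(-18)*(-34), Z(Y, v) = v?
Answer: -20/124901 ≈ -0.00016013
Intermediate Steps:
T = -6120 (T = 180*(-34) = -6120)
l(C) = 1/(2*C)
K = -6245 (K = 9 + (-6120 - 134) = 9 - 6254 = -6245)
1/(K + l((5*1)*(2 - 1*4))) = 1/(-6245 + 1/(2*(((5*1)*(2 - 1*4))))) = 1/(-6245 + 1/(2*((5*(2 - 4))))) = 1/(-6245 + 1/(2*((5*(-2))))) = 1/(-6245 + (½)/(-10)) = 1/(-6245 + (½)*(-⅒)) = 1/(-6245 - 1/20) = 1/(-124901/20) = -20/124901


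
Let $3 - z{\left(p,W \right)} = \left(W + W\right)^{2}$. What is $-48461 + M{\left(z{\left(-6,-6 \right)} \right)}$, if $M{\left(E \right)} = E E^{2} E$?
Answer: $395205700$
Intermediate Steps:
$z{\left(p,W \right)} = 3 - 4 W^{2}$ ($z{\left(p,W \right)} = 3 - \left(W + W\right)^{2} = 3 - \left(2 W\right)^{2} = 3 - 4 W^{2}$)
$M{\left(E \right)} = E^{4}$ ($M{\left(E \right)} = E^{3} E = E^{4}$)
$-48461 + M{\left(z{\left(-6,-6 \right)} \right)} = -48461 + \left(3 - 4 \left(-6\right)^{2}\right)^{4} = -48461 + \left(3 - 144\right)^{4} = -48461 + \left(-141\right)^{4} = -48461 + 395254161 = 395205700$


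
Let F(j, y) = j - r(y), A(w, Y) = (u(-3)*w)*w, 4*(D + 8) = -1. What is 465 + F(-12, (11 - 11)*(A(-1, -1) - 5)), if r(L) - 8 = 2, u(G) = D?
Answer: 443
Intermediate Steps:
D = -33/4 (D = -8 + (¼)*(-1) = -8 - ¼ = -33/4 ≈ -8.2500)
u(G) = -33/4
A(w, Y) = -33*w²/4 (A(w, Y) = (-33*w/4)*w = -33*w²/4)
r(L) = 10 (r(L) = 8 + 2 = 10)
F(j, y) = -10 + j (F(j, y) = j - 1*10 = j - 10 = -10 + j)
465 + F(-12, (11 - 11)*(A(-1, -1) - 5)) = 465 + (-10 - 12) = 465 - 22 = 443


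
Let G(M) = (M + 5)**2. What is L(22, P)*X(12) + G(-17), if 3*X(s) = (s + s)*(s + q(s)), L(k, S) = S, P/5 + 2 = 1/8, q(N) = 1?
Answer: -831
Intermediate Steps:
P = -75/8 (P = -10 + 5/8 = -75/8 ≈ -9.3750)
X(s) = 2*s*(1 + s)/3 (X(s) = ((s + s)*(s + 1))/3 = ((2*s)*(1 + s))/3 = (2*s*(1 + s))/3 = 2*s*(1 + s)/3)
G(M) = (5 + M)**2
L(22, P)*X(12) + G(-17) = -25*12*(1 + 12)/4 + (5 - 17)**2 = -25*12*13/4 + (-12)**2 = -75/8*104 + 144 = -975 + 144 = -831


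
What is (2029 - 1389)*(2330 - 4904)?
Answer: -1647360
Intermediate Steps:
(2029 - 1389)*(2330 - 4904) = 640*(-2574) = -1647360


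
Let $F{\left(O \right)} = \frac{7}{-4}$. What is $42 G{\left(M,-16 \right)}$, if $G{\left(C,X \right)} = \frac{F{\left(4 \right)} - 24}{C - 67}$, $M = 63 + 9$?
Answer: $- \frac{2163}{10} \approx -216.3$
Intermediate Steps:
$F{\left(O \right)} = - \frac{7}{4}$ ($F{\left(O \right)} = 7 \left(- \frac{1}{4}\right) = - \frac{7}{4}$)
$M = 72$
$G{\left(C,X \right)} = - \frac{103}{4 \left(-67 + C\right)}$ ($G{\left(C,X \right)} = \frac{- \frac{7}{4} - 24}{C - 67} = - \frac{103}{4 \left(-67 + C\right)}$)
$42 G{\left(M,-16 \right)} = 42 \left(- \frac{103}{-268 + 4 \cdot 72}\right) = 42 \left(- \frac{103}{-268 + 288}\right) = 42 \left(- \frac{103}{20}\right) = - \frac{2163}{10}$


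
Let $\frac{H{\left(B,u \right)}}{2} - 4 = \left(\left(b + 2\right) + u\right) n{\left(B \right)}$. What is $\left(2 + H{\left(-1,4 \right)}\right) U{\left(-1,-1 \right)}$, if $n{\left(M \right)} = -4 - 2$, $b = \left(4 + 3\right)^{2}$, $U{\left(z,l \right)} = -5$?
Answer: $3250$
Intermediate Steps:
$b = 49$ ($b = 7^{2} = 49$)
$n{\left(M \right)} = -6$ ($n{\left(M \right)} = -4 - 2 = -6$)
$H{\left(B,u \right)} = -604 - 12 u$ ($H{\left(B,u \right)} = 8 + 2 \left(\left(49 + 2\right) + u\right) \left(-6\right) = 8 + 2 \left(51 + u\right) \left(-6\right) = 8 + 2 \left(-306 - 6 u\right) = 8 - \left(612 + 12 u\right) = -604 - 12 u$)
$\left(2 + H{\left(-1,4 \right)}\right) U{\left(-1,-1 \right)} = \left(2 - 652\right) \left(-5\right) = \left(-650\right) \left(-5\right) = 3250$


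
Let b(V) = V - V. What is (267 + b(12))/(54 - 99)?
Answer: -89/15 ≈ -5.9333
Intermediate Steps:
b(V) = 0
(267 + b(12))/(54 - 99) = (267 + 0)/(54 - 99) = 267/(-45) = 267*(-1/45) = -89/15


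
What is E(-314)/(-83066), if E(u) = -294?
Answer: 147/41533 ≈ 0.0035394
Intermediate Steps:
E(-314)/(-83066) = -294/(-83066) = -294*(-1/83066) = 147/41533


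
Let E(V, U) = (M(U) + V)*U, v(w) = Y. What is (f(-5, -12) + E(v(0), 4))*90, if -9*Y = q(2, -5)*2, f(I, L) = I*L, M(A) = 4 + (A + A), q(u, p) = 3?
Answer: 9480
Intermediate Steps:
M(A) = 4 + 2*A
Y = -⅔ (Y = -2/3 = -⅑*6 = -⅔ ≈ -0.66667)
v(w) = -⅔
E(V, U) = U*(4 + V + 2*U) (E(V, U) = ((4 + 2*U) + V)*U = (4 + V + 2*U)*U = U*(4 + V + 2*U))
(f(-5, -12) + E(v(0), 4))*90 = (-5*(-12) + 4*(4 - ⅔ + 2*4))*90 = (60 + 4*(4 - ⅔ + 8))*90 = (60 + 4*(34/3))*90 = (60 + 136/3)*90 = (316/3)*90 = 9480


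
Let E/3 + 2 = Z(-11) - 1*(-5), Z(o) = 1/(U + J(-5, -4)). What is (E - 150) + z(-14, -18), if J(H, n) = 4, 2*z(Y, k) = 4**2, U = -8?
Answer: -535/4 ≈ -133.75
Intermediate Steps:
z(Y, k) = 8 (z(Y, k) = (1/2)*4**2 = (1/2)*16 = 8)
Z(o) = -1/4 (Z(o) = 1/(-8 + 4) = 1/(-4) = -1/4)
E = 33/4 (E = -6 + 3*(-1/4 - 1*(-5)) = -6 + 3*(-1/4 + 5) = -6 + 3*(19/4) = -6 + 57/4 = 33/4 ≈ 8.2500)
(E - 150) + z(-14, -18) = (33/4 - 150) + 8 = -567/4 + 8 = -535/4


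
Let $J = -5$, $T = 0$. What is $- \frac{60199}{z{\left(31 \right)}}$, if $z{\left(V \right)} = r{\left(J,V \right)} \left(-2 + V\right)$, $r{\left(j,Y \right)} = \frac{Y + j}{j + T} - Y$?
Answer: $\frac{300995}{5249} \approx 57.343$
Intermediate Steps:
$r{\left(j,Y \right)} = - Y + \frac{Y + j}{j}$ ($r{\left(j,Y \right)} = \frac{Y + j}{j + 0} - Y = \frac{Y + j}{j} - Y = - Y + \frac{Y + j}{j}$)
$z{\left(V \right)} = \left(1 - \frac{6 V}{5}\right) \left(-2 + V\right)$ ($z{\left(V \right)} = \left(1 - V + \frac{V}{-5}\right) \left(-2 + V\right) = \left(1 - V + V \left(- \frac{1}{5}\right)\right) \left(-2 + V\right) = \left(1 - V - \frac{V}{5}\right) \left(-2 + V\right) = \left(1 - \frac{6 V}{5}\right) \left(-2 + V\right)$)
$- \frac{60199}{z{\left(31 \right)}} = - \frac{60199}{\frac{1}{5} \left(-2 + 31\right) \left(5 - 186\right)} = - \frac{60199}{\frac{1}{5} \cdot 29 \left(5 - 186\right)} = - \frac{60199}{\frac{1}{5} \cdot 29 \left(-181\right)} = - \frac{60199}{- \frac{5249}{5}} = \left(-60199\right) \left(- \frac{5}{5249}\right) = \frac{300995}{5249}$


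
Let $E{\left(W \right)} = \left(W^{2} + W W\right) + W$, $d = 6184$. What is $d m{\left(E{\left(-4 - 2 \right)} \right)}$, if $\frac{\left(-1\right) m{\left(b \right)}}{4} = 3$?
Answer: $-74208$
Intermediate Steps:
$E{\left(W \right)} = W + 2 W^{2}$ ($E{\left(W \right)} = \left(W^{2} + W^{2}\right) + W = 2 W^{2} + W = W + 2 W^{2}$)
$m{\left(b \right)} = -12$ ($m{\left(b \right)} = \left(-4\right) 3 = -12$)
$d m{\left(E{\left(-4 - 2 \right)} \right)} = 6184 \left(-12\right) = -74208$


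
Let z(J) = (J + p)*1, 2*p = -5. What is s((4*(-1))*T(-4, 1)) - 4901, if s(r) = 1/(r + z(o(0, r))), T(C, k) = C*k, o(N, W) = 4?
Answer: -171533/35 ≈ -4900.9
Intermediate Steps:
p = -5/2 (p = (1/2)*(-5) = -5/2 ≈ -2.5000)
z(J) = -5/2 + J (z(J) = (J - 5/2)*1 = (-5/2 + J)*1 = -5/2 + J)
s(r) = 1/(3/2 + r) (s(r) = 1/(r + (-5/2 + 4)) = 1/(r + 3/2) = 1/(3/2 + r))
s((4*(-1))*T(-4, 1)) - 4901 = 2/(3 + 2*((4*(-1))*(-4*1))) - 4901 = 2/(3 + 2*(-4*(-4))) - 4901 = 2/(3 + 2*16) - 4901 = 2/(3 + 32) - 4901 = 2/35 - 4901 = -171533/35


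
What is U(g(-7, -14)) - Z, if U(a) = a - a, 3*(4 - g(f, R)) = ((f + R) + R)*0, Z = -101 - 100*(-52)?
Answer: -5099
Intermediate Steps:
Z = 5099 (Z = -101 + 5200 = 5099)
g(f, R) = 4 (g(f, R) = 4 - ((f + R) + R)*0/3 = 4 - ((R + f) + R)*0/3 = 4 - (f + 2*R)*0/3 = 4 - ⅓*0 = 4 + 0 = 4)
U(a) = 0
U(g(-7, -14)) - Z = 0 - 1*5099 = 0 - 5099 = -5099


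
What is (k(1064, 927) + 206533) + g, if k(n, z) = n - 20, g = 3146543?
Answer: 3354120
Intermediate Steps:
k(n, z) = -20 + n
(k(1064, 927) + 206533) + g = ((-20 + 1064) + 206533) + 3146543 = (1044 + 206533) + 3146543 = 207577 + 3146543 = 3354120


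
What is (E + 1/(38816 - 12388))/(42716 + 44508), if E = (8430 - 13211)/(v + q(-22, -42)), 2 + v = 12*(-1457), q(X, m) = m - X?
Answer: 63184887/20177029347616 ≈ 3.1315e-6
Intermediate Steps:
v = -17486 (v = -2 + 12*(-1457) = -2 - 17484 = -17486)
E = 4781/17506 (E = (8430 - 13211)/(-17486 + (-42 - 1*(-22))) = -4781/(-17486 + (-42 + 22)) = -4781/(-17486 - 20) = -4781/(-17506) = -4781*(-1/17506) = 4781/17506 ≈ 0.27311)
(E + 1/(38816 - 12388))/(42716 + 44508) = (4781/17506 + 1/(38816 - 12388))/(42716 + 44508) = (4781/17506 + 1/26428)/87224 = (4781/17506 + 1/26428)*(1/87224) = (63184887/231324284)*(1/87224) = 63184887/20177029347616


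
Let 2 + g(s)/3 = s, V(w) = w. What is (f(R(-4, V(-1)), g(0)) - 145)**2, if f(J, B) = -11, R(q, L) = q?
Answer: 24336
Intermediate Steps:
g(s) = -6 + 3*s
(f(R(-4, V(-1)), g(0)) - 145)**2 = (-11 - 145)**2 = (-156)**2 = 24336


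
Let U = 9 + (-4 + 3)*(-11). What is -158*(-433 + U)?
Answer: 65254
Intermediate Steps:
U = 20 (U = 9 - 1*(-11) = 9 + 11 = 20)
-158*(-433 + U) = -158*(-433 + 20) = -158*(-413) = 65254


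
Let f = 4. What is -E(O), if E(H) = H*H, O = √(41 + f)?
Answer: -45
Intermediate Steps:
O = 3*√5 (O = √(41 + 4) = √45 = 3*√5 ≈ 6.7082)
E(H) = H²
-E(O) = -(3*√5)² = -1*45 = -45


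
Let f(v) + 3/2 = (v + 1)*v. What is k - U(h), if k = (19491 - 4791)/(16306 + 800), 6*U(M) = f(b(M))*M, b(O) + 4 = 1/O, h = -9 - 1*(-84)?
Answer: -331581527/2565900 ≈ -129.23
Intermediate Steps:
h = 75 (h = -9 + 84 = 75)
b(O) = -4 + 1/O
f(v) = -3/2 + v*(1 + v) (f(v) = -3/2 + (v + 1)*v = -3/2 + (1 + v)*v = -3/2 + v*(1 + v))
U(M) = M*(-11/2 + 1/M + (-4 + 1/M)**2)/6 (U(M) = ((-3/2 + (-4 + 1/M) + (-4 + 1/M)**2)*M)/6 = ((-11/2 + 1/M + (-4 + 1/M)**2)*M)/6 = (M*(-11/2 + 1/M + (-4 + 1/M)**2))/6 = M*(-11/2 + 1/M + (-4 + 1/M)**2)/6)
k = 2450/2851 (k = 14700/17106 = 14700*(1/17106) = 2450/2851 ≈ 0.85935)
k - U(h) = 2450/2851 - (2 - 14*75 + 21*75**2)/(12*75) = 2450/2851 - (2 - 1050 + 21*5625)/(12*75) = 2450/2851 - (2 - 1050 + 118125)/(12*75) = 2450/2851 - 117077/(12*75) = 2450/2851 - 1*117077/900 = 2450/2851 - 117077/900 = -331581527/2565900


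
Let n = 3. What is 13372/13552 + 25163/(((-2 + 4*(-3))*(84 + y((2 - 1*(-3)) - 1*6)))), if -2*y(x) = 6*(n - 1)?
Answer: -1457173/66066 ≈ -22.056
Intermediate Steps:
y(x) = -6 (y(x) = -3*(3 - 1) = -3*2 = -1/2*12 = -6)
13372/13552 + 25163/(((-2 + 4*(-3))*(84 + y((2 - 1*(-3)) - 1*6)))) = 13372/13552 + 25163/(((-2 + 4*(-3))*(84 - 6))) = 13372*(1/13552) + 25163/(((-2 - 12)*78)) = 3343/3388 + 25163/((-14*78)) = 3343/3388 + 25163/(-1092) = 3343/3388 + 25163*(-1/1092) = 3343/3388 - 25163/1092 = -1457173/66066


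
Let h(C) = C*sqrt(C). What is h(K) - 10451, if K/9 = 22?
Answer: -10451 + 594*sqrt(22) ≈ -7664.9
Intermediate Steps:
K = 198 (K = 9*22 = 198)
h(C) = C**(3/2)
h(K) - 10451 = 198**(3/2) - 10451 = 594*sqrt(22) - 10451 = -10451 + 594*sqrt(22)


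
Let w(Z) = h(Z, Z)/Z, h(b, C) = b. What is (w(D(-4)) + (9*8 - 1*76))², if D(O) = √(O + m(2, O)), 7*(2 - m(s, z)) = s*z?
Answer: 9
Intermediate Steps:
m(s, z) = 2 - s*z/7
D(O) = √(2 + 5*O/7) (D(O) = √(O + (2 - ⅐*2*O)) = √(O + (2 - 2*O/7)) = √(2 + 5*O/7))
w(Z) = 1 (w(Z) = Z/Z = 1)
(w(D(-4)) + (9*8 - 1*76))² = (1 + (9*8 - 1*76))² = (1 + (72 - 76))² = (1 - 4)² = (-3)² = 9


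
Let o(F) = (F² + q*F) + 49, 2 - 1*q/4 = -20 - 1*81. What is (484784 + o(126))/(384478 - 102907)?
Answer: 184207/93857 ≈ 1.9626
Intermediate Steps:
q = 412 (q = 8 - 4*(-20 - 1*81) = 8 - 4*(-20 - 81) = 8 - 4*(-101) = 8 + 404 = 412)
o(F) = 49 + F² + 412*F (o(F) = (F² + 412*F) + 49 = 49 + F² + 412*F)
(484784 + o(126))/(384478 - 102907) = (484784 + (49 + 126² + 412*126))/(384478 - 102907) = (484784 + (49 + 15876 + 51912))/281571 = (484784 + 67837)*(1/281571) = 552621*(1/281571) = 184207/93857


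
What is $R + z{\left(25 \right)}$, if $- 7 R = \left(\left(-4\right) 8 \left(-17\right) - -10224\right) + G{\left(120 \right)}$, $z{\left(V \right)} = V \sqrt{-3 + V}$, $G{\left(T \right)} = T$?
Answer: $- \frac{10888}{7} + 25 \sqrt{22} \approx -1438.2$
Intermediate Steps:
$R = - \frac{10888}{7}$ ($R = - \frac{\left(\left(-4\right) 8 \left(-17\right) - -10224\right) + 120}{7} = - \frac{\left(\left(-32\right) \left(-17\right) + 10224\right) + 120}{7} = - \frac{\left(544 + 10224\right) + 120}{7} = - \frac{10768 + 120}{7} = \left(- \frac{1}{7}\right) 10888 = - \frac{10888}{7} \approx -1555.4$)
$R + z{\left(25 \right)} = - \frac{10888}{7} + 25 \sqrt{-3 + 25} = - \frac{10888}{7} + 25 \sqrt{22}$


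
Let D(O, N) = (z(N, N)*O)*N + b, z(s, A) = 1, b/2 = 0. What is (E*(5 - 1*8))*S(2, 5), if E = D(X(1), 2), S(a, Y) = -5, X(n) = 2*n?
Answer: 60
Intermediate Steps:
b = 0 (b = 2*0 = 0)
D(O, N) = N*O (D(O, N) = (1*O)*N + 0 = O*N + 0 = N*O + 0 = N*O)
E = 4 (E = 2*(2*1) = 2*2 = 4)
(E*(5 - 1*8))*S(2, 5) = (4*(5 - 1*8))*(-5) = (4*(5 - 8))*(-5) = (4*(-3))*(-5) = -12*(-5) = 60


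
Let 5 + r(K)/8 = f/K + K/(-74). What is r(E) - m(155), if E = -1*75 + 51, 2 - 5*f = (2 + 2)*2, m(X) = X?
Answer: -35521/185 ≈ -192.01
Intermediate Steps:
f = -6/5 (f = ⅖ - (2 + 2)*2/5 = ⅖ - 4*2/5 = ⅖ - ⅕*8 = ⅖ - 8/5 = -6/5 ≈ -1.2000)
E = -24 (E = -75 + 51 = -24)
r(K) = -40 - 48/(5*K) - 4*K/37 (r(K) = -40 + 8*(-6/(5*K) + K/(-74)) = -40 + 8*(-6/(5*K) + K*(-1/74)) = -40 + 8*(-6/(5*K) - K/74) = -40 + (-48/(5*K) - 4*K/37) = -40 - 48/(5*K) - 4*K/37)
r(E) - m(155) = (4/185)*(-444 + 5*(-24)*(-370 - 1*(-24)))/(-24) - 1*155 = (4/185)*(-1/24)*(-444 + 5*(-24)*(-370 + 24)) - 155 = (4/185)*(-1/24)*(-444 + 5*(-24)*(-346)) - 155 = (4/185)*(-1/24)*(-444 + 41520) - 155 = (4/185)*(-1/24)*41076 - 155 = -6846/185 - 155 = -35521/185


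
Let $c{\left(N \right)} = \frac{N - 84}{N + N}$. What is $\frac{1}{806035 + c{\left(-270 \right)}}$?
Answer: $\frac{90}{72543209} \approx 1.2406 \cdot 10^{-6}$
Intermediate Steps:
$c{\left(N \right)} = \frac{-84 + N}{2 N}$
$\frac{1}{806035 + c{\left(-270 \right)}} = \frac{1}{806035 + \frac{-84 - 270}{2 \left(-270\right)}} = \frac{1}{806035 + \frac{1}{2} \left(- \frac{1}{270}\right) \left(-354\right)} = \frac{1}{806035 + \frac{59}{90}} = \frac{1}{\frac{72543209}{90}} = \frac{90}{72543209}$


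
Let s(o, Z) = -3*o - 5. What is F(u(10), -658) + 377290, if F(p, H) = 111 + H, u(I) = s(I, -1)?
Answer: 376743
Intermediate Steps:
s(o, Z) = -5 - 3*o
u(I) = -5 - 3*I
F(u(10), -658) + 377290 = (111 - 658) + 377290 = -547 + 377290 = 376743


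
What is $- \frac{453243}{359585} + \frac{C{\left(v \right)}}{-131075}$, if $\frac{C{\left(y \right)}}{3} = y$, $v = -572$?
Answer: $- \frac{11758355673}{9426520775} \approx -1.2474$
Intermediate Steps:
$C{\left(y \right)} = 3 y$
$- \frac{453243}{359585} + \frac{C{\left(v \right)}}{-131075} = - \frac{453243}{359585} + \frac{3 \left(-572\right)}{-131075} = \left(-453243\right) \frac{1}{359585} - - \frac{1716}{131075} = - \frac{453243}{359585} + \frac{1716}{131075} = - \frac{11758355673}{9426520775}$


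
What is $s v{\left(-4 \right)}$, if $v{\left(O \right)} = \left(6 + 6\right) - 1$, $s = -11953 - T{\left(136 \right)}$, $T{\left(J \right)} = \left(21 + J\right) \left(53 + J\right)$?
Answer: $-457886$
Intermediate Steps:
$s = -41626$ ($s = -11953 - \left(1113 + 136^{2} + 74 \cdot 136\right) = -11953 - \left(1113 + 18496 + 10064\right) = -11953 - 29673 = -41626$)
$v{\left(O \right)} = 11$ ($v{\left(O \right)} = 12 - 1 = 11$)
$s v{\left(-4 \right)} = \left(-41626\right) 11 = -457886$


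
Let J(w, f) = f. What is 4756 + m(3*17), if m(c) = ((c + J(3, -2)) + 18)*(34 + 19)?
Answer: 8307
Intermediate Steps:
m(c) = 848 + 53*c (m(c) = ((c - 2) + 18)*(34 + 19) = ((-2 + c) + 18)*53 = (16 + c)*53 = 848 + 53*c)
4756 + m(3*17) = 4756 + (848 + 53*(3*17)) = 4756 + (848 + 53*51) = 4756 + (848 + 2703) = 4756 + 3551 = 8307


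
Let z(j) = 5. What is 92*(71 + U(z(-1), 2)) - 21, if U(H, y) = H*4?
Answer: 8351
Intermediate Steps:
U(H, y) = 4*H
92*(71 + U(z(-1), 2)) - 21 = 92*(71 + 4*5) - 21 = 92*(71 + 20) - 21 = 92*91 - 21 = 8372 - 21 = 8351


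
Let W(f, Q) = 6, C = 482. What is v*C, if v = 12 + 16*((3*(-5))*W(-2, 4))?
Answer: -688296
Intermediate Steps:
v = -1428 (v = 12 + 16*((3*(-5))*6) = 12 + 16*(-15*6) = 12 + 16*(-90) = 12 - 1440 = -1428)
v*C = -1428*482 = -688296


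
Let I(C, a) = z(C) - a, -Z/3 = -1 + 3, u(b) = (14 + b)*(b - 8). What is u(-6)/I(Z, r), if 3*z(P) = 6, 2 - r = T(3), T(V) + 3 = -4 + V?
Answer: 28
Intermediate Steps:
T(V) = -7 + V (T(V) = -3 + (-4 + V) = -7 + V)
u(b) = (-8 + b)*(14 + b) (u(b) = (14 + b)*(-8 + b) = (-8 + b)*(14 + b))
r = 6 (r = 2 - (-7 + 3) = 2 - 1*(-4) = 2 + 4 = 6)
Z = -6 (Z = -3*(-1 + 3) = -3*2 = -6)
z(P) = 2 (z(P) = (⅓)*6 = 2)
I(C, a) = 2 - a
u(-6)/I(Z, r) = (-112 + (-6)² + 6*(-6))/(2 - 1*6) = (-112 + 36 - 36)/(2 - 6) = -112/(-4) = -112*(-¼) = 28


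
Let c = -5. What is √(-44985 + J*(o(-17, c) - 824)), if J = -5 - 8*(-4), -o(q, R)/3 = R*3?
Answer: I*√66018 ≈ 256.94*I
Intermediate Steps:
o(q, R) = -9*R (o(q, R) = -3*R*3 = -9*R)
J = 27 (J = -5 + 32 = 27)
√(-44985 + J*(o(-17, c) - 824)) = √(-44985 + 27*(-9*(-5) - 824)) = √(-44985 + 27*(45 - 824)) = √(-44985 + 27*(-779)) = √(-44985 - 21033) = √(-66018) = I*√66018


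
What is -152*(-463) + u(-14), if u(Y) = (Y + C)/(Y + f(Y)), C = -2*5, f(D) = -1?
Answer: 351888/5 ≈ 70378.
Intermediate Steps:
C = -10
u(Y) = (-10 + Y)/(-1 + Y) (u(Y) = (Y - 10)/(Y - 1) = (-10 + Y)/(-1 + Y))
-152*(-463) + u(-14) = -152*(-463) + (-10 - 14)/(-1 - 14) = 70376 - 24/(-15) = 70376 - 1/15*(-24) = 70376 + 8/5 = 351888/5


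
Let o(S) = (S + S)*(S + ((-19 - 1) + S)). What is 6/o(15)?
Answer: 1/50 ≈ 0.020000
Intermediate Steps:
o(S) = 2*S*(-20 + 2*S) (o(S) = (2*S)*(S + (-20 + S)) = (2*S)*(-20 + 2*S) = 2*S*(-20 + 2*S))
6/o(15) = 6/(4*15*(-10 + 15)) = 6/(4*15*5) = 6/300 = (1/300)*6 = 1/50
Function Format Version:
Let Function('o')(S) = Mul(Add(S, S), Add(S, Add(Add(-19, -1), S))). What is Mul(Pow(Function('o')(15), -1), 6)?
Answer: Rational(1, 50) ≈ 0.020000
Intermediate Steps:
Function('o')(S) = Mul(2, S, Add(-20, Mul(2, S))) (Function('o')(S) = Mul(Mul(2, S), Add(S, Add(-20, S))) = Mul(Mul(2, S), Add(-20, Mul(2, S))) = Mul(2, S, Add(-20, Mul(2, S))))
Mul(Pow(Function('o')(15), -1), 6) = Mul(Pow(Mul(4, 15, Add(-10, 15)), -1), 6) = Mul(Pow(Mul(4, 15, 5), -1), 6) = Mul(Pow(300, -1), 6) = Mul(Rational(1, 300), 6) = Rational(1, 50)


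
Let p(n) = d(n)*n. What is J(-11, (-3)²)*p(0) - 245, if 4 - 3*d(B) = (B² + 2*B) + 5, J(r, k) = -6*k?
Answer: -245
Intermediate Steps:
d(B) = -⅓ - 2*B/3 - B²/3 (d(B) = 4/3 - ((B² + 2*B) + 5)/3 = 4/3 - (5 + B² + 2*B)/3 = 4/3 + (-5/3 - 2*B/3 - B²/3) = -⅓ - 2*B/3 - B²/3)
p(n) = n*(-⅓ - 2*n/3 - n²/3) (p(n) = (-⅓ - 2*n/3 - n²/3)*n = n*(-⅓ - 2*n/3 - n²/3))
J(-11, (-3)²)*p(0) - 245 = (-6*(-3)²)*(-⅓*0*(1 + 0² + 2*0)) - 245 = (-6*9)*(-⅓*0*(1 + 0 + 0)) - 245 = -(-18)*0 - 245 = -54*0 - 245 = 0 - 245 = -245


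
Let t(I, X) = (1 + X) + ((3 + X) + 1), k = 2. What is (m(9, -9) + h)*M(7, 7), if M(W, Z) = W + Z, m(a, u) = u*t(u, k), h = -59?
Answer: -1960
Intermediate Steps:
t(I, X) = 5 + 2*X (t(I, X) = (1 + X) + (4 + X) = 5 + 2*X)
m(a, u) = 9*u (m(a, u) = u*(5 + 2*2) = u*(5 + 4) = u*9 = 9*u)
(m(9, -9) + h)*M(7, 7) = (9*(-9) - 59)*(7 + 7) = (-81 - 59)*14 = -140*14 = -1960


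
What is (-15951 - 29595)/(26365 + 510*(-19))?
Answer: -45546/16675 ≈ -2.7314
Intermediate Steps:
(-15951 - 29595)/(26365 + 510*(-19)) = -45546/(26365 - 9690) = -45546/16675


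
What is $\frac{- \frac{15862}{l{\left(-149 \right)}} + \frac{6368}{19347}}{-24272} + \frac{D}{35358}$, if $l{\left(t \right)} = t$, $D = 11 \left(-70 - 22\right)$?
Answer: $- \frac{6807740117605}{206163561901944} \approx -0.033021$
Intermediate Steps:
$D = -1012$ ($D = 11 \left(-92\right) = -1012$)
$\frac{- \frac{15862}{l{\left(-149 \right)}} + \frac{6368}{19347}}{-24272} + \frac{D}{35358} = \frac{- \frac{15862}{-149} + \frac{6368}{19347}}{-24272} - \frac{1012}{35358} = \left(\left(-15862\right) \left(- \frac{1}{149}\right) + 6368 \cdot \frac{1}{19347}\right) \left(- \frac{1}{24272}\right) - \frac{506}{17679} = \left(\frac{15862}{149} + \frac{6368}{19347}\right) \left(- \frac{1}{24272}\right) - \frac{506}{17679} = \frac{307830946}{2882703} \left(- \frac{1}{24272}\right) - \frac{506}{17679} = - \frac{153915473}{34984483608} - \frac{506}{17679} = - \frac{6807740117605}{206163561901944}$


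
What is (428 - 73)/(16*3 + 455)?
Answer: 355/503 ≈ 0.70577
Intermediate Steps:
(428 - 73)/(16*3 + 455) = 355/(48 + 455) = 355/503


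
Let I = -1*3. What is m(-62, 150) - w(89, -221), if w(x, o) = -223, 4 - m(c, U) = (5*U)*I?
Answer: 2477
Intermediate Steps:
I = -3
m(c, U) = 4 + 15*U (m(c, U) = 4 - 5*U*(-3) = 4 - (-15)*U = 4 + 15*U)
m(-62, 150) - w(89, -221) = (4 + 15*150) - 1*(-223) = (4 + 2250) + 223 = 2254 + 223 = 2477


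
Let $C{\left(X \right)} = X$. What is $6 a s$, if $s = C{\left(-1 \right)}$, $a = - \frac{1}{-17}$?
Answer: $- \frac{6}{17} \approx -0.35294$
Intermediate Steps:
$a = \frac{1}{17}$ ($a = \left(-1\right) \left(- \frac{1}{17}\right) = \frac{1}{17} \approx 0.058824$)
$s = -1$
$6 a s = 6 \cdot \frac{1}{17} \left(-1\right) = \frac{6}{17} \left(-1\right) = - \frac{6}{17}$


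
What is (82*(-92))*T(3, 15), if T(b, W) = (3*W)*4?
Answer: -1357920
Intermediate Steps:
T(b, W) = 12*W
(82*(-92))*T(3, 15) = (82*(-92))*(12*15) = -7544*180 = -1357920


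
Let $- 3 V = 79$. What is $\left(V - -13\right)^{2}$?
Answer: $\frac{1600}{9} \approx 177.78$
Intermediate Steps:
$V = - \frac{79}{3}$ ($V = \left(- \frac{1}{3}\right) 79 = - \frac{79}{3} \approx -26.333$)
$\left(V - -13\right)^{2} = \left(- \frac{79}{3} - -13\right)^{2} = \left(- \frac{79}{3} + \left(-61 + 74\right)\right)^{2} = \left(- \frac{79}{3} + 13\right)^{2} = \left(- \frac{40}{3}\right)^{2} = \frac{1600}{9}$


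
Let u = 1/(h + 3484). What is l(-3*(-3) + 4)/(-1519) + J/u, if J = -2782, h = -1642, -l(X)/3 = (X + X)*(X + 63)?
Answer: -7784024508/1519 ≈ -5.1244e+6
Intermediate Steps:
l(X) = -6*X*(63 + X) (l(X) = -3*(X + X)*(X + 63) = -3*2*X*(63 + X) = -6*X*(63 + X))
u = 1/1842 (u = 1/(-1642 + 3484) = 1/1842 ≈ 0.00054289)
l(-3*(-3) + 4)/(-1519) + J/u = -6*(-3*(-3) + 4)*(63 + (-3*(-3) + 4))/(-1519) - 2782/1/1842 = -6*(9 + 4)*(63 + (9 + 4))*(-1/1519) - 2782*1842 = -6*13*(63 + 13)*(-1/1519) - 5124444 = -6*13*76*(-1/1519) - 5124444 = -5928*(-1/1519) - 5124444 = 5928/1519 - 5124444 = -7784024508/1519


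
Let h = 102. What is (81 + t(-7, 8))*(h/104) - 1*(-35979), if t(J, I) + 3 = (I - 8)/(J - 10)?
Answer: 72111/2 ≈ 36056.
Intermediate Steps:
t(J, I) = -3 + (-8 + I)/(-10 + J) (t(J, I) = -3 + (I - 8)/(J - 10) = -3 + (-8 + I)/(-10 + J))
(81 + t(-7, 8))*(h/104) - 1*(-35979) = (81 + (22 + 8 - 3*(-7))/(-10 - 7))*(102/104) - 1*(-35979) = (81 + (22 + 8 + 21)/(-17))*(102*(1/104)) + 35979 = (81 - 1/17*51)*(51/52) + 35979 = (81 - 3)*(51/52) + 35979 = 78*(51/52) + 35979 = 153/2 + 35979 = 72111/2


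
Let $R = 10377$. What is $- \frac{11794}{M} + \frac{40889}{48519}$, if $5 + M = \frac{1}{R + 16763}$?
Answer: $\frac{5178651516817}{2194659927} \approx 2359.7$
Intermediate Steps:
$M = - \frac{135699}{27140}$ ($M = -5 + \frac{1}{10377 + 16763} = -5 + \frac{1}{27140} = - \frac{135699}{27140} \approx -5.0$)
$- \frac{11794}{M} + \frac{40889}{48519} = - \frac{11794}{- \frac{135699}{27140}} + \frac{40889}{48519} = \left(-11794\right) \left(- \frac{27140}{135699}\right) + 40889 \cdot \frac{1}{48519} = \frac{320089160}{135699} + \frac{40889}{48519} = \frac{5178651516817}{2194659927}$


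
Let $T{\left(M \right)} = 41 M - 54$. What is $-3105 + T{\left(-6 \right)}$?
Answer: $-3405$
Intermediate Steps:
$T{\left(M \right)} = -54 + 41 M$
$-3105 + T{\left(-6 \right)} = -3105 + \left(-54 + 41 \left(-6\right)\right) = -3105 - 300 = -3405$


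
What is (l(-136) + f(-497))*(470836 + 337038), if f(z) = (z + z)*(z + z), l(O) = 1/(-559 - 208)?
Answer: 612225991913014/767 ≈ 7.9821e+11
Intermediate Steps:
l(O) = -1/767 (l(O) = 1/(-767) = -1/767)
f(z) = 4*z² (f(z) = (2*z)*(2*z) = 4*z²)
(l(-136) + f(-497))*(470836 + 337038) = (-1/767 + 4*(-497)²)*(470836 + 337038) = (-1/767 + 4*247009)*807874 = (-1/767 + 988036)*807874 = (757823611/767)*807874 = 612225991913014/767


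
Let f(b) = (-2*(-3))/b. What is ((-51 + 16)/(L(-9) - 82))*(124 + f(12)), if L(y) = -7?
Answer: 8715/178 ≈ 48.961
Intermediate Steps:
f(b) = 6/b
((-51 + 16)/(L(-9) - 82))*(124 + f(12)) = ((-51 + 16)/(-7 - 82))*(124 + 6/12) = (-35/(-89))*(124 + 6*(1/12)) = (-35*(-1/89))*(124 + ½) = (35/89)*(249/2) = 8715/178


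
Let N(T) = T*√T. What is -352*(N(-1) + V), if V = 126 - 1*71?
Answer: -19360 + 352*I ≈ -19360.0 + 352.0*I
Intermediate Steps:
N(T) = T^(3/2)
V = 55 (V = 126 - 71 = 55)
-352*(N(-1) + V) = -352*((-1)^(3/2) + 55) = -352*(-I + 55) = -352*(55 - I) = -19360 + 352*I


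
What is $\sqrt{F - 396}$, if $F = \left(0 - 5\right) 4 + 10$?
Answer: $i \sqrt{406} \approx 20.149 i$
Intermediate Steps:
$F = -10$ ($F = \left(0 - 5\right) 4 + 10 = \left(-5\right) 4 + 10 = -20 + 10 = -10$)
$\sqrt{F - 396} = \sqrt{-10 - 396} = \sqrt{-406} = i \sqrt{406}$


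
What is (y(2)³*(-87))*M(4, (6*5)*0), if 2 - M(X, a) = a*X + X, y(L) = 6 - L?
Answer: 11136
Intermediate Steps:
M(X, a) = 2 - X - X*a (M(X, a) = 2 - (a*X + X) = 2 - (X*a + X) = 2 - (X + X*a) = 2 + (-X - X*a) = 2 - X - X*a)
(y(2)³*(-87))*M(4, (6*5)*0) = ((6 - 1*2)³*(-87))*(2 - 1*4 - 1*4*(6*5)*0) = ((6 - 2)³*(-87))*(2 - 4 - 1*4*30*0) = (4³*(-87))*(2 - 4 - 1*4*0) = (64*(-87))*(2 - 4 + 0) = -5568*(-2) = 11136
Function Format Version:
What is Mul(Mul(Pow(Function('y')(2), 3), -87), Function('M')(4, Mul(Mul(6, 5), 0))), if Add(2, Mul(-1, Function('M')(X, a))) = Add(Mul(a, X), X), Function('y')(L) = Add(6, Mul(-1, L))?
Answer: 11136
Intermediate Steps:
Function('M')(X, a) = Add(2, Mul(-1, X), Mul(-1, X, a)) (Function('M')(X, a) = Add(2, Mul(-1, Add(Mul(a, X), X))) = Add(2, Mul(-1, Add(Mul(X, a), X))) = Add(2, Mul(-1, Add(X, Mul(X, a)))) = Add(2, Add(Mul(-1, X), Mul(-1, X, a))) = Add(2, Mul(-1, X), Mul(-1, X, a)))
Mul(Mul(Pow(Function('y')(2), 3), -87), Function('M')(4, Mul(Mul(6, 5), 0))) = Mul(Mul(Pow(Add(6, Mul(-1, 2)), 3), -87), Add(2, Mul(-1, 4), Mul(-1, 4, Mul(Mul(6, 5), 0)))) = Mul(Mul(Pow(Add(6, -2), 3), -87), Add(2, -4, Mul(-1, 4, Mul(30, 0)))) = Mul(Mul(Pow(4, 3), -87), Add(2, -4, Mul(-1, 4, 0))) = Mul(Mul(64, -87), Add(2, -4, 0)) = Mul(-5568, -2) = 11136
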